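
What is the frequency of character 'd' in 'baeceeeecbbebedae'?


Scanning 'baeceeeecbbebedae' for 'd':
  Position 14: 'd' -> MATCH (count: 1)
Total occurrences of 'd': 1

1


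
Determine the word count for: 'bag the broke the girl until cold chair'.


Counting words by splitting on spaces:
  Word 1: 'bag'
  Word 2: 'the'
  Word 3: 'broke'
  Word 4: 'the'
  Word 5: 'girl'
  Word 6: 'until'
  Word 7: 'cold'
  Word 8: 'chair'
Total words: 8

8


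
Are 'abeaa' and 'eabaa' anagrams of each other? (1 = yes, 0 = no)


Sort characters of 'abeaa': 'aaabe'
Sort characters of 'eabaa': 'aaabe'
Sorted forms match -> they ARE anagrams
Result: 1

1


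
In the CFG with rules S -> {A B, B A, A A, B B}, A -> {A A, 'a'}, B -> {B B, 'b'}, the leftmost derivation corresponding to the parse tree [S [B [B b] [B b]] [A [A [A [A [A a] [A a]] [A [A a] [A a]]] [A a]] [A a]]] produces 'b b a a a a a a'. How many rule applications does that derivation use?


Every bracketed nonterminal node [X ...] in the tree is produced by exactly one rule application.
Reading the tree off as a leftmost derivation:
  Step 1: S  =>  B A   (applied S -> B A)
  Step 2: B A  =>  B B A   (applied B -> B B)
  Step 3: B B A  =>  b B A   (applied B -> b)
  Step 4: b B A  =>  b b A   (applied B -> b)
  Step 5: b b A  =>  b b A A   (applied A -> A A)
  Step 6: b b A A  =>  b b A A A   (applied A -> A A)
  Step 7: b b A A A  =>  b b A A A A   (applied A -> A A)
  Step 8: b b A A A A  =>  b b A A A A A   (applied A -> A A)
  Step 9: b b A A A A A  =>  b b a A A A A   (applied A -> a)
  Step 10: b b a A A A A  =>  b b a a A A A   (applied A -> a)
  Step 11: b b a a A A A  =>  b b a a A A A A   (applied A -> A A)
  Step 12: b b a a A A A A  =>  b b a a a A A A   (applied A -> a)
  Step 13: b b a a a A A A  =>  b b a a a a A A   (applied A -> a)
  Step 14: b b a a a a A A  =>  b b a a a a a A   (applied A -> a)
  Step 15: b b a a a a a A  =>  b b a a a a a a   (applied A -> a)
Final yield: b b a a a a a a
Total rewrite steps: 15

15


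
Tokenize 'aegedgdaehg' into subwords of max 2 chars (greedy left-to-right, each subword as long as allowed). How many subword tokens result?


'aegedgdaehg' has 11 characters.
Chunking with max size 2:
  Chunk 1: 'ae' (positions 0-1)
  Chunk 2: 'ge' (positions 2-3)
  Chunk 3: 'dg' (positions 4-5)
  Chunk 4: 'da' (positions 6-7)
  Chunk 5: 'eh' (positions 8-9)
  Chunk 6: 'g' (positions 10-10)
Total chunks: ceil(11 / 2) = 6

6


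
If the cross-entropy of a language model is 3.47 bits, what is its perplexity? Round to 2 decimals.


Perplexity formula: PP = 2^H
H = 3.47
PP = 2^3.47
Decompose: 2^3.47 = 2^3 * 2^0.47
2^3 = 8, 2^0.47 ~ 1.3851095
PP ~ 8 * 1.3851095 = 11.0808760
Rounded to 2 decimals: 11.08

11.08


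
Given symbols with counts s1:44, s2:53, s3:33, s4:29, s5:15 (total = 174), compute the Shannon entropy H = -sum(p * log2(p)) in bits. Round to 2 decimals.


Computing entropy H = -sum(p_i * log2(p_i)):
  s1: p = 44/174 = 0.2529, -p*log2(p) = 0.5016
  s2: p = 53/174 = 0.3046, -p*log2(p) = 0.5224
  s3: p = 33/174 = 0.1897, -p*log2(p) = 0.4549
  s4: p = 29/174 = 0.1667, -p*log2(p) = 0.4308
  s5: p = 15/174 = 0.0862, -p*log2(p) = 0.3048
H = sum of terms = 2.2145
Rounded to 2 decimals: 2.21

2.21


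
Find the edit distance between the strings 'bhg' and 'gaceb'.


Building DP table for s1='bhg' (len 3) and s2='gaceb' (len 5):
       g  a  c  e  b
    0  1  2  3  4  5
  b 1  1  2  3  4  4
  h 2  2  2  3  4  5
  g 3  2  3  3  4  5
Edit distance = dp[3][5] = 5

5


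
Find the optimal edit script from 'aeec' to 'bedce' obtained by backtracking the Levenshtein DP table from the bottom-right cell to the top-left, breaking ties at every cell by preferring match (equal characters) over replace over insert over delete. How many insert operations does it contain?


Edit distance = 3. Backtracking from cell (4, 5) with preference match > replace > insert > delete,
then listing the resulting alignment 'aeec' -> 'bedce' left to right:
  Step 1: replace a->b
  Step 2: keep 'e'
  Step 3: replace e->d
  Step 4: keep 'c'
  Step 5: insert 'e' [insertion #1]
Total insertions: 1

1


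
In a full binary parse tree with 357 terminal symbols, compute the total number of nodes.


Leaf nodes (terminals): 357
Internal nodes = n - 1 = 357 - 1 = 356
Total = leaves + internal = 357 + 356 = 713

713


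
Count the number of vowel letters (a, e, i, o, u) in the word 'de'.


Scanning each character of 'de':
  Position 1: 'd' -> consonant (running count: 0)
  Position 2: 'e' -> vowel (running count: 1)
Total vowels: 1

1


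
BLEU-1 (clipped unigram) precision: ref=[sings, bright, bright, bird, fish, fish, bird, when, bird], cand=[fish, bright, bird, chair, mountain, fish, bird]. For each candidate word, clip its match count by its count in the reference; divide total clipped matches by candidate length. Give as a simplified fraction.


Reference word counts: {'bird': 3, 'bright': 2, 'fish': 2, 'sings': 1, 'when': 1}
Checking each candidate word (with clipping):
  'fish' -> in reference (ref count 2, used 1/2) -> match (matches: 1)
  'bright' -> in reference (ref count 2, used 1/2) -> match (matches: 2)
  'bird' -> in reference (ref count 3, used 1/3) -> match (matches: 3)
  'chair' -> not in reference -> no match (matches: 3)
  'mountain' -> not in reference -> no match (matches: 3)
  'fish' -> in reference (ref count 2, used 2/2) -> match (matches: 4)
  'bird' -> in reference (ref count 3, used 2/3) -> match (matches: 5)
Clipped matches: 5, Candidate length: 7
Precision = 5/7

5/7


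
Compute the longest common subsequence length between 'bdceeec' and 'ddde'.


DP table for LCS of 'bdceeec' and 'ddde':
       d  d  d  e
    0  0  0  0  0
  b 0  0  0  0  0
  d 0  1  1  1  1
  c 0  1  1  1  1
  e 0  1  1  1  2
  e 0  1  1  1  2
  e 0  1  1  1  2
  c 0  1  1  1  2
LCS: 'de'
LCS length = 2

2


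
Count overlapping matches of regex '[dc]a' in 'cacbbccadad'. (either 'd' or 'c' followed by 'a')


Pattern: [dc]a means either 'd' or 'c' followed by 'a'.
Scanning 'cacbbccadad' position-by-position:
  Pos 0: window 'ca' -> MATCH
  Pos 1: window 'ac' -> no
  Pos 2: window 'cb' -> no
  Pos 3: window 'bb' -> no
  Pos 4: window 'bc' -> no
  Pos 5: window 'cc' -> no
  Pos 6: window 'ca' -> MATCH
  Pos 7: window 'ad' -> no
  Pos 8: window 'da' -> MATCH
  Pos 9: window 'ad' -> no
  Pos 10: window 'd' -> no
Total matches: 3

3


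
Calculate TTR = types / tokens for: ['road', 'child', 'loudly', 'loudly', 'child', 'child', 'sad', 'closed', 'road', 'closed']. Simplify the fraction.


Tokens: 10
Unique types: ('child', 'closed', 'loudly', 'road', 'sad') = 5
TTR = 5/10
Simplify: divide both by 5 -> 1/2
TTR = 1/2

1/2


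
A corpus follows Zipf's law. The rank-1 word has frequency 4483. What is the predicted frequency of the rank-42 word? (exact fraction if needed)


Zipf's law: freq(rank) = f1 / rank
f1 = 4483, rank = 42
freq = 4483 / 42
GCD(4483, 42) = 1
Simplified: 4483/42

4483/42


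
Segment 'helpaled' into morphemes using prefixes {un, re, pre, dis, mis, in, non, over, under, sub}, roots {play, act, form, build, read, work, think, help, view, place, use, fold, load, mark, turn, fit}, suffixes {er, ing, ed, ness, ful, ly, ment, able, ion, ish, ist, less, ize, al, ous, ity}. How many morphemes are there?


Segmenting 'helpaled' against the inventory:
  'help' -> root (morpheme 1)
  'al' -> suffix (morpheme 2)
  'ed' -> suffix (morpheme 3)
Total morphemes: 3

3


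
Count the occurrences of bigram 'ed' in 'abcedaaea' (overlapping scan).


Scanning 'abcedaaea' for bigram 'ed':
  Position 0: 'ab' -> no
  Position 1: 'bc' -> no
  Position 2: 'ce' -> no
  Position 3: 'ed' -> MATCH
  Position 4: 'da' -> no
  Position 5: 'aa' -> no
  Position 6: 'ae' -> no
  Position 7: 'ea' -> no
Total matches: 1

1


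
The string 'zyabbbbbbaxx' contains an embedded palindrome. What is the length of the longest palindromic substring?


Scanning 'zyabbbbbbaxx' for palindromic substrings.
Substring at positions 2-9: 'abbbbbba'.
Check: reverse('abbbbbba') = 'abbbbbba' -> palindrome confirmed.
Neighbouring characters ('y' / 'x') break symmetry, so it cannot extend further.
No longer palindromic substring exists; longest length = 8

8


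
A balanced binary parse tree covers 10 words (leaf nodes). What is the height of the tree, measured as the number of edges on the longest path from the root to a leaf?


In a balanced binary tree with n leaves the deepest leaf is ceil(log2(n)) edges below the root.
log2(10) = 3.3219
ceil(3.3219) = 4
height (edges) = 4

4


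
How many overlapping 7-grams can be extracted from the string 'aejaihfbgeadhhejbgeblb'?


String 'aejaihfbgeadhhejbgeblb' has length L = 22.
Number of overlapping n-grams = L - n + 1
Substituting: 22 - 7 + 1 = 16

16


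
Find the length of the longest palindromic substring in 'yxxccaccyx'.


Scanning 'yxxccaccyx' for palindromic substrings.
Substring at positions 3-7: 'ccacc'.
Check: reverse('ccacc') = 'ccacc' -> palindrome confirmed.
Neighbouring characters ('x' / 'y') break symmetry, so it cannot extend further.
No longer palindromic substring exists; longest length = 5

5


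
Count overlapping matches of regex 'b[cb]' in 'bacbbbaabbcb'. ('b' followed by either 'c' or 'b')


Pattern: b[cb] means 'b' followed by either 'c' or 'b'.
Scanning 'bacbbbaabbcb' position-by-position:
  Pos 0: window 'ba' -> no
  Pos 1: window 'ac' -> no
  Pos 2: window 'cb' -> no
  Pos 3: window 'bb' -> MATCH
  Pos 4: window 'bb' -> MATCH
  Pos 5: window 'ba' -> no
  Pos 6: window 'aa' -> no
  Pos 7: window 'ab' -> no
  Pos 8: window 'bb' -> MATCH
  Pos 9: window 'bc' -> MATCH
  Pos 10: window 'cb' -> no
  Pos 11: window 'b' -> no
Total matches: 4

4


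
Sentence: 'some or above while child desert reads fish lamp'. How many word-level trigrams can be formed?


Word trigrams from [9] words:
  Trigram 1: (some or above)
  Trigram 2: (or above while)
  Trigram 3: (above while child)
  Trigram 4: (while child desert)
  Trigram 5: (child desert reads)
  Trigram 6: (desert reads fish)
  Trigram 7: (reads fish lamp)
Total word trigrams: 9 - 2 = 7

7


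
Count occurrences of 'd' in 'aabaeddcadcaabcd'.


Scanning 'aabaeddcadcaabcd' for 'd':
  Position 5: 'd' -> MATCH (count: 1)
  Position 6: 'd' -> MATCH (count: 2)
  Position 9: 'd' -> MATCH (count: 3)
  Position 15: 'd' -> MATCH (count: 4)
Total occurrences of 'd': 4

4


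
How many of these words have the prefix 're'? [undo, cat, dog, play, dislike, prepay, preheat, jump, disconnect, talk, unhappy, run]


Checking each word for prefix 're':
  'undo' -> no (count: 0)
  'cat' -> no (count: 0)
  'dog' -> no (count: 0)
  'play' -> no (count: 0)
  'dislike' -> no (count: 0)
  'prepay' -> no (count: 0)
  'preheat' -> no (count: 0)
  'jump' -> no (count: 0)
  'disconnect' -> no (count: 0)
  'talk' -> no (count: 0)
  'unhappy' -> no (count: 0)
  'run' -> no (count: 0)
Total with prefix 're': 0

0


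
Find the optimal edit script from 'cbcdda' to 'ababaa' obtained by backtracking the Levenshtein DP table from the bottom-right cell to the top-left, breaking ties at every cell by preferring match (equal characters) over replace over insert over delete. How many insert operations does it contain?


Edit distance = 4. Backtracking from cell (6, 6) with preference match > replace > insert > delete,
then listing the resulting alignment 'cbcdda' -> 'ababaa' left to right:
  Step 1: replace c->a
  Step 2: keep 'b'
  Step 3: replace c->a
  Step 4: replace d->b
  Step 5: replace d->a
  Step 6: keep 'a'
Total insertions: 0

0


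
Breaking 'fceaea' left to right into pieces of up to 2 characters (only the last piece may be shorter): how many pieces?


'fceaea' has 6 characters.
Chunking with max size 2:
  Chunk 1: 'fc' (positions 0-1)
  Chunk 2: 'ea' (positions 2-3)
  Chunk 3: 'ea' (positions 4-5)
Total chunks: ceil(6 / 2) = 3

3


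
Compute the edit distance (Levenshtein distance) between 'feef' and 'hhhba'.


Building DP table for s1='feef' (len 4) and s2='hhhba' (len 5):
       h  h  h  b  a
    0  1  2  3  4  5
  f 1  1  2  3  4  5
  e 2  2  2  3  4  5
  e 3  3  3  3  4  5
  f 4  4  4  4  4  5
Edit distance = dp[4][5] = 5

5


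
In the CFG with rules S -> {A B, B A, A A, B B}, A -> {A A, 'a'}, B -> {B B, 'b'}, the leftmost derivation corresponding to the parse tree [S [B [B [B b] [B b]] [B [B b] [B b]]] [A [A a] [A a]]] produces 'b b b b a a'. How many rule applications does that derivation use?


Every bracketed nonterminal node [X ...] in the tree is produced by exactly one rule application.
Reading the tree off as a leftmost derivation:
  Step 1: S  =>  B A   (applied S -> B A)
  Step 2: B A  =>  B B A   (applied B -> B B)
  Step 3: B B A  =>  B B B A   (applied B -> B B)
  Step 4: B B B A  =>  b B B A   (applied B -> b)
  Step 5: b B B A  =>  b b B A   (applied B -> b)
  Step 6: b b B A  =>  b b B B A   (applied B -> B B)
  Step 7: b b B B A  =>  b b b B A   (applied B -> b)
  Step 8: b b b B A  =>  b b b b A   (applied B -> b)
  Step 9: b b b b A  =>  b b b b A A   (applied A -> A A)
  Step 10: b b b b A A  =>  b b b b a A   (applied A -> a)
  Step 11: b b b b a A  =>  b b b b a a   (applied A -> a)
Final yield: b b b b a a
Total rewrite steps: 11

11


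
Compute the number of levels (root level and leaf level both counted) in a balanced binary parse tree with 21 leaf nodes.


In a balanced binary tree with n leaves the deepest leaf is ceil(log2(n)) edges below the root,
so counting node levels inclusive of root and leaves gives ceil(log2(n)) + 1 levels.
log2(21) = 4.3923
ceil(4.3923) = 5
levels = 5 + 1 = 6

6


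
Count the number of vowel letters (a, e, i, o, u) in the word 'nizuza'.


Scanning each character of 'nizuza':
  Position 1: 'n' -> consonant (running count: 0)
  Position 2: 'i' -> vowel (running count: 1)
  Position 3: 'z' -> consonant (running count: 1)
  Position 4: 'u' -> vowel (running count: 2)
  Position 5: 'z' -> consonant (running count: 2)
  Position 6: 'a' -> vowel (running count: 3)
Total vowels: 3

3


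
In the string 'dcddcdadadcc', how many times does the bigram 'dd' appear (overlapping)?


Scanning 'dcddcdadadcc' for bigram 'dd':
  Position 0: 'dc' -> no
  Position 1: 'cd' -> no
  Position 2: 'dd' -> MATCH
  Position 3: 'dc' -> no
  Position 4: 'cd' -> no
  Position 5: 'da' -> no
  Position 6: 'ad' -> no
  Position 7: 'da' -> no
  Position 8: 'ad' -> no
  Position 9: 'dc' -> no
  Position 10: 'cc' -> no
Total matches: 1

1


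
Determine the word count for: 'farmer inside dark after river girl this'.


Counting words by splitting on spaces:
  Word 1: 'farmer'
  Word 2: 'inside'
  Word 3: 'dark'
  Word 4: 'after'
  Word 5: 'river'
  Word 6: 'girl'
  Word 7: 'this'
Total words: 7

7


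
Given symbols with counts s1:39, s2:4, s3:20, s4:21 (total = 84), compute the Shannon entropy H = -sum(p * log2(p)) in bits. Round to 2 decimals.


Computing entropy H = -sum(p_i * log2(p_i)):
  s1: p = 39/84 = 0.4643, -p*log2(p) = 0.5139
  s2: p = 4/84 = 0.0476, -p*log2(p) = 0.2092
  s3: p = 20/84 = 0.2381, -p*log2(p) = 0.4929
  s4: p = 21/84 = 0.2500, -p*log2(p) = 0.5000
H = sum of terms = 1.7160
Rounded to 2 decimals: 1.72

1.72


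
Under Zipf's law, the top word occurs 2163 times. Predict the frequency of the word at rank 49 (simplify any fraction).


Zipf's law: freq(rank) = f1 / rank
f1 = 2163, rank = 49
freq = 2163 / 49
GCD(2163, 49) = 7
Simplified: 309/7

309/7


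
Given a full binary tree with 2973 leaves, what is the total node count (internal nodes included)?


Leaf nodes (terminals): 2973
Internal nodes = n - 1 = 2973 - 1 = 2972
Total = leaves + internal = 2973 + 2972 = 5945

5945


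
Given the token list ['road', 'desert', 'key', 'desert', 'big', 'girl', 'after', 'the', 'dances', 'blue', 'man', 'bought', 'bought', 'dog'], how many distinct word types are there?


Listing all tokens and tracking unique types:
  Token 1: 'road' -> NEW (unique so far: 1)
  Token 2: 'desert' -> NEW (unique so far: 2)
  Token 3: 'key' -> NEW (unique so far: 3)
  Token 4: 'desert' -> duplicate (unique so far: 3)
  Token 5: 'big' -> NEW (unique so far: 4)
  Token 6: 'girl' -> NEW (unique so far: 5)
  Token 7: 'after' -> NEW (unique so far: 6)
  Token 8: 'the' -> NEW (unique so far: 7)
  Token 9: 'dances' -> NEW (unique so far: 8)
  Token 10: 'blue' -> NEW (unique so far: 9)
  Token 11: 'man' -> NEW (unique so far: 10)
  Token 12: 'bought' -> NEW (unique so far: 11)
  Token 13: 'bought' -> duplicate (unique so far: 11)
  Token 14: 'dog' -> NEW (unique so far: 12)
Unique types: ('after', 'big', 'blue', 'bought', 'dances', 'desert', 'dog', 'girl', 'key', 'man', 'road', 'the')
Vocabulary size: 12

12


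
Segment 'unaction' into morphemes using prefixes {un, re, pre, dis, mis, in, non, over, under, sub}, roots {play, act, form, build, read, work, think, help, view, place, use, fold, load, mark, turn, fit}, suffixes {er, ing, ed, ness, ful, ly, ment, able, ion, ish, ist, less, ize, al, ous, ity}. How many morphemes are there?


Segmenting 'unaction' against the inventory:
  'un' -> prefix (morpheme 1)
  'act' -> root (morpheme 2)
  'ion' -> suffix (morpheme 3)
Total morphemes: 3

3


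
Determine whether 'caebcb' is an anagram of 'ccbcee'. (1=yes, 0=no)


Sort characters of 'caebcb': 'abbcce'
Sort characters of 'ccbcee': 'bcccee'
Sorted forms differ -> they are NOT anagrams
Result: 0

0


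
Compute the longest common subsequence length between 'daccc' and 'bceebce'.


DP table for LCS of 'daccc' and 'bceebce':
       b  c  e  e  b  c  e
    0  0  0  0  0  0  0  0
  d 0  0  0  0  0  0  0  0
  a 0  0  0  0  0  0  0  0
  c 0  0  1  1  1  1  1  1
  c 0  0  1  1  1  1  2  2
  c 0  0  1  1  1  1  2  2
LCS: 'cc'
LCS length = 2

2


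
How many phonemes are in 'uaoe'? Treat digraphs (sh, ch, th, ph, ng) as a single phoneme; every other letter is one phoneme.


Parsing 'uaoe' greedily, digraphs first:
  'u' -> vowel phoneme (phonemes so far: 1)
  'a' -> vowel phoneme (phonemes so far: 2)
  'o' -> vowel phoneme (phonemes so far: 3)
  'e' -> vowel phoneme (phonemes so far: 4)
Total phonemes: 4

4


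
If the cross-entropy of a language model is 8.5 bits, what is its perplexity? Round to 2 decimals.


Perplexity formula: PP = 2^H
H = 8.5
PP = 2^8.5
Decompose: 2^8.5 = 2^8 * 2^0.5 = 2^8 * sqrt(2)
2^8 = 256, sqrt(2) ~ 1.4142136
PP ~ 256 * 1.4142136 = 362.0386816
Rounded to 2 decimals: 362.04

362.04


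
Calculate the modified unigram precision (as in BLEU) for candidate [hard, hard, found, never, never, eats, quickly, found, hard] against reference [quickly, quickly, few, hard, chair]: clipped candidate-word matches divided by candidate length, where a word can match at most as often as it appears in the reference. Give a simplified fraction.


Reference word counts: {'chair': 1, 'few': 1, 'hard': 1, 'quickly': 2}
Checking each candidate word (with clipping):
  'hard' -> in reference (ref count 1, used 1/1) -> match (matches: 1)
  'hard' -> ref count 1 already used up (1/1) -> clipped, no match (matches: 1)
  'found' -> not in reference -> no match (matches: 1)
  'never' -> not in reference -> no match (matches: 1)
  'never' -> not in reference -> no match (matches: 1)
  'eats' -> not in reference -> no match (matches: 1)
  'quickly' -> in reference (ref count 2, used 1/2) -> match (matches: 2)
  'found' -> not in reference -> no match (matches: 2)
  'hard' -> ref count 1 already used up (1/1) -> clipped, no match (matches: 2)
Clipped matches: 2, Candidate length: 9
Precision = 2/9

2/9


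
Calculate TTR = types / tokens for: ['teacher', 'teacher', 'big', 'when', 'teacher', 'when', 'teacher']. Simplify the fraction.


Tokens: 7
Unique types: ('big', 'teacher', 'when') = 3
TTR = 3/7
Already in lowest terms.

3/7


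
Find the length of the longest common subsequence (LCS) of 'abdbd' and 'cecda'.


DP table for LCS of 'abdbd' and 'cecda':
       c  e  c  d  a
    0  0  0  0  0  0
  a 0  0  0  0  0  1
  b 0  0  0  0  0  1
  d 0  0  0  0  1  1
  b 0  0  0  0  1  1
  d 0  0  0  0  1  1
LCS: 'a'
LCS length = 1

1


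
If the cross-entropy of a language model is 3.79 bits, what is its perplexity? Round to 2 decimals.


Perplexity formula: PP = 2^H
H = 3.79
PP = 2^3.79
Decompose: 2^3.79 = 2^3 * 2^0.79
2^3 = 8, 2^0.79 ~ 1.7290745
PP ~ 8 * 1.7290745 = 13.8325960
Rounded to 2 decimals: 13.83

13.83


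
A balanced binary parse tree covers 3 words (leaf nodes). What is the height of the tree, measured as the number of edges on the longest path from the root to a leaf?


In a balanced binary tree with n leaves the deepest leaf is ceil(log2(n)) edges below the root.
log2(3) = 1.5850
ceil(1.5850) = 2
height (edges) = 2

2


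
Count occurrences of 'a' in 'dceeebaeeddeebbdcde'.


Scanning 'dceeebaeeddeebbdcde' for 'a':
  Position 6: 'a' -> MATCH (count: 1)
Total occurrences of 'a': 1

1


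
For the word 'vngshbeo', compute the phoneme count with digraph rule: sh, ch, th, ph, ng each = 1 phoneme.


Parsing 'vngshbeo' greedily, digraphs first:
  'v' -> consonant phoneme (phonemes so far: 1)
  'ng' -> digraph (1 consonant phoneme) (phonemes so far: 2)
  'sh' -> digraph (1 consonant phoneme) (phonemes so far: 3)
  'b' -> consonant phoneme (phonemes so far: 4)
  'e' -> vowel phoneme (phonemes so far: 5)
  'o' -> vowel phoneme (phonemes so far: 6)
Total phonemes: 6

6


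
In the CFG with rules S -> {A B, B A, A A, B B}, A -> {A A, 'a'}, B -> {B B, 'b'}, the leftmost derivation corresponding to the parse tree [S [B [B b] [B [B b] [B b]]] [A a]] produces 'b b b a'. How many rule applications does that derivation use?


Every bracketed nonterminal node [X ...] in the tree is produced by exactly one rule application.
Reading the tree off as a leftmost derivation:
  Step 1: S  =>  B A   (applied S -> B A)
  Step 2: B A  =>  B B A   (applied B -> B B)
  Step 3: B B A  =>  b B A   (applied B -> b)
  Step 4: b B A  =>  b B B A   (applied B -> B B)
  Step 5: b B B A  =>  b b B A   (applied B -> b)
  Step 6: b b B A  =>  b b b A   (applied B -> b)
  Step 7: b b b A  =>  b b b a   (applied A -> a)
Final yield: b b b a
Total rewrite steps: 7

7


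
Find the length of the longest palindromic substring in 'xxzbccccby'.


Scanning 'xxzbccccby' for palindromic substrings.
Substring at positions 3-8: 'bccccb'.
Check: reverse('bccccb') = 'bccccb' -> palindrome confirmed.
Neighbouring characters ('z' / 'y') break symmetry, so it cannot extend further.
No longer palindromic substring exists; longest length = 6

6


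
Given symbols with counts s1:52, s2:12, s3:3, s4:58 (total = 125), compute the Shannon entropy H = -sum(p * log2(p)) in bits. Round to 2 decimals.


Computing entropy H = -sum(p_i * log2(p_i)):
  s1: p = 52/125 = 0.4160, -p*log2(p) = 0.5264
  s2: p = 12/125 = 0.0960, -p*log2(p) = 0.3246
  s3: p = 3/125 = 0.0240, -p*log2(p) = 0.1291
  s4: p = 58/125 = 0.4640, -p*log2(p) = 0.5140
H = sum of terms = 1.4941
Rounded to 2 decimals: 1.49

1.49


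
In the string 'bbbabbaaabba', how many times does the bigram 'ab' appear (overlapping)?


Scanning 'bbbabbaaabba' for bigram 'ab':
  Position 0: 'bb' -> no
  Position 1: 'bb' -> no
  Position 2: 'ba' -> no
  Position 3: 'ab' -> MATCH
  Position 4: 'bb' -> no
  Position 5: 'ba' -> no
  Position 6: 'aa' -> no
  Position 7: 'aa' -> no
  Position 8: 'ab' -> MATCH
  Position 9: 'bb' -> no
  Position 10: 'ba' -> no
Total matches: 2

2


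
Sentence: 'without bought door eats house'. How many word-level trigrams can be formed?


Word trigrams from [5] words:
  Trigram 1: (without bought door)
  Trigram 2: (bought door eats)
  Trigram 3: (door eats house)
Total word trigrams: 5 - 2 = 3

3


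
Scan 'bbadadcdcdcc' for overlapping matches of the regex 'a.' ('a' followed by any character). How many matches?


Pattern: a. means 'a' followed by any character.
Scanning 'bbadadcdcdcc' position-by-position:
  Pos 0: window 'bb' -> no
  Pos 1: window 'ba' -> no
  Pos 2: window 'ad' -> MATCH
  Pos 3: window 'da' -> no
  Pos 4: window 'ad' -> MATCH
  Pos 5: window 'dc' -> no
  Pos 6: window 'cd' -> no
  Pos 7: window 'dc' -> no
  Pos 8: window 'cd' -> no
  Pos 9: window 'dc' -> no
  Pos 10: window 'cc' -> no
  Pos 11: window 'c' -> no
Total matches: 2

2


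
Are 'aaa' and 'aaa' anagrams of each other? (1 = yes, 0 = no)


Sort characters of 'aaa': 'aaa'
Sort characters of 'aaa': 'aaa'
Sorted forms match -> they ARE anagrams
Result: 1

1


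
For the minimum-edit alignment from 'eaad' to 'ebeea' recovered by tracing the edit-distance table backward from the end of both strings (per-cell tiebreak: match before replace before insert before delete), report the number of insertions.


Edit distance = 4. Backtracking from cell (4, 5) with preference match > replace > insert > delete,
then listing the resulting alignment 'eaad' -> 'ebeea' left to right:
  Step 1: keep 'e'
  Step 2: insert 'b' [insertion #1]
  Step 3: replace a->e
  Step 4: replace a->e
  Step 5: replace d->a
Total insertions: 1

1


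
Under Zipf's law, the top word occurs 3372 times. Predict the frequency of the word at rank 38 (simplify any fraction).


Zipf's law: freq(rank) = f1 / rank
f1 = 3372, rank = 38
freq = 3372 / 38
GCD(3372, 38) = 2
Simplified: 1686/19

1686/19


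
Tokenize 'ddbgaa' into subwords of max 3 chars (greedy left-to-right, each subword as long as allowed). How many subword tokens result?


'ddbgaa' has 6 characters.
Chunking with max size 3:
  Chunk 1: 'ddb' (positions 0-2)
  Chunk 2: 'gaa' (positions 3-5)
Total chunks: ceil(6 / 3) = 2

2


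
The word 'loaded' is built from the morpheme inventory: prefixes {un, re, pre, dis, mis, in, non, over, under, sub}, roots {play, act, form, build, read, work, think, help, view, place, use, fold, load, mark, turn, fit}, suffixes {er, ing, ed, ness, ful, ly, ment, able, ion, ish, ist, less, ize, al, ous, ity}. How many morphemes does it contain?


Segmenting 'loaded' against the inventory:
  'load' -> root (morpheme 1)
  'ed' -> suffix (morpheme 2)
Total morphemes: 2

2


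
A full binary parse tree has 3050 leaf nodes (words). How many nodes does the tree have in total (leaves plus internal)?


Leaf nodes (terminals): 3050
Internal nodes = n - 1 = 3050 - 1 = 3049
Total = leaves + internal = 3050 + 3049 = 6099

6099


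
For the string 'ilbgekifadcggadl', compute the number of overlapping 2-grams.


String 'ilbgekifadcggadl' has length L = 16.
Number of overlapping n-grams = L - n + 1
Substituting: 16 - 2 + 1 = 15

15


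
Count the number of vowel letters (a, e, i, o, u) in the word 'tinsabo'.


Scanning each character of 'tinsabo':
  Position 1: 't' -> consonant (running count: 0)
  Position 2: 'i' -> vowel (running count: 1)
  Position 3: 'n' -> consonant (running count: 1)
  Position 4: 's' -> consonant (running count: 1)
  Position 5: 'a' -> vowel (running count: 2)
  Position 6: 'b' -> consonant (running count: 2)
  Position 7: 'o' -> vowel (running count: 3)
Total vowels: 3

3


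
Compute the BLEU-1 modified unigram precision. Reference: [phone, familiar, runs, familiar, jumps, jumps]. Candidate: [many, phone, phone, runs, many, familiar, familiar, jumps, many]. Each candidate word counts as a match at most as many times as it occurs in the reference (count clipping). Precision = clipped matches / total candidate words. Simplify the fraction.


Reference word counts: {'familiar': 2, 'jumps': 2, 'phone': 1, 'runs': 1}
Checking each candidate word (with clipping):
  'many' -> not in reference -> no match (matches: 0)
  'phone' -> in reference (ref count 1, used 1/1) -> match (matches: 1)
  'phone' -> ref count 1 already used up (1/1) -> clipped, no match (matches: 1)
  'runs' -> in reference (ref count 1, used 1/1) -> match (matches: 2)
  'many' -> not in reference -> no match (matches: 2)
  'familiar' -> in reference (ref count 2, used 1/2) -> match (matches: 3)
  'familiar' -> in reference (ref count 2, used 2/2) -> match (matches: 4)
  'jumps' -> in reference (ref count 2, used 1/2) -> match (matches: 5)
  'many' -> not in reference -> no match (matches: 5)
Clipped matches: 5, Candidate length: 9
Precision = 5/9

5/9


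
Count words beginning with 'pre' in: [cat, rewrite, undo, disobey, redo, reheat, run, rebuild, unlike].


Checking each word for prefix 'pre':
  'cat' -> no (count: 0)
  'rewrite' -> no (count: 0)
  'undo' -> no (count: 0)
  'disobey' -> no (count: 0)
  'redo' -> no (count: 0)
  'reheat' -> no (count: 0)
  'run' -> no (count: 0)
  'rebuild' -> no (count: 0)
  'unlike' -> no (count: 0)
Total with prefix 'pre': 0

0


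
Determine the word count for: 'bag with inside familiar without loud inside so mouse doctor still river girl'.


Counting words by splitting on spaces:
  Word 1: 'bag'
  Word 2: 'with'
  Word 3: 'inside'
  Word 4: 'familiar'
  Word 5: 'without'
  Word 6: 'loud'
  Word 7: 'inside'
  Word 8: 'so'
  Word 9: 'mouse'
  Word 10: 'doctor'
  Word 11: 'still'
  Word 12: 'river'
  Word 13: 'girl'
Total words: 13

13


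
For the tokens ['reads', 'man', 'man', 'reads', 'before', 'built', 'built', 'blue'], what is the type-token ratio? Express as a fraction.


Tokens: 8
Unique types: ('before', 'blue', 'built', 'man', 'reads') = 5
TTR = 5/8
Already in lowest terms.

5/8


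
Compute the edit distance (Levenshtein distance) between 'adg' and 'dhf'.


Building DP table for s1='adg' (len 3) and s2='dhf' (len 3):
       d  h  f
    0  1  2  3
  a 1  1  2  3
  d 2  1  2  3
  g 3  2  2  3
Edit distance = dp[3][3] = 3

3


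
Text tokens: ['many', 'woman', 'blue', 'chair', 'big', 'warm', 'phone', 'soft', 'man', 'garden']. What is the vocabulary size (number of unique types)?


Listing all tokens and tracking unique types:
  Token 1: 'many' -> NEW (unique so far: 1)
  Token 2: 'woman' -> NEW (unique so far: 2)
  Token 3: 'blue' -> NEW (unique so far: 3)
  Token 4: 'chair' -> NEW (unique so far: 4)
  Token 5: 'big' -> NEW (unique so far: 5)
  Token 6: 'warm' -> NEW (unique so far: 6)
  Token 7: 'phone' -> NEW (unique so far: 7)
  Token 8: 'soft' -> NEW (unique so far: 8)
  Token 9: 'man' -> NEW (unique so far: 9)
  Token 10: 'garden' -> NEW (unique so far: 10)
Unique types: ('big', 'blue', 'chair', 'garden', 'man', 'many', 'phone', 'soft', 'warm', 'woman')
Vocabulary size: 10

10


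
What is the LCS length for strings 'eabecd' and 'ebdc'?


DP table for LCS of 'eabecd' and 'ebdc':
       e  b  d  c
    0  0  0  0  0
  e 0  1  1  1  1
  a 0  1  1  1  1
  b 0  1  2  2  2
  e 0  1  2  2  2
  c 0  1  2  2  3
  d 0  1  2  3  3
LCS: 'ebc'
LCS length = 3

3


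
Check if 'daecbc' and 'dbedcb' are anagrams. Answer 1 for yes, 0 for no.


Sort characters of 'daecbc': 'abccde'
Sort characters of 'dbedcb': 'bbcdde'
Sorted forms differ -> they are NOT anagrams
Result: 0

0


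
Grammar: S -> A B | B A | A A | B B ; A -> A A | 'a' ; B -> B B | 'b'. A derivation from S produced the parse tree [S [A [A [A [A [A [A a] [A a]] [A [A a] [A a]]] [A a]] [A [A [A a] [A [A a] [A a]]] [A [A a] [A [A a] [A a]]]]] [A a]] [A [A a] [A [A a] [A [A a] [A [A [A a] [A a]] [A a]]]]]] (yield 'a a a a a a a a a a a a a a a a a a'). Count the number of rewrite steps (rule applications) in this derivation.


Every bracketed nonterminal node [X ...] in the tree is produced by exactly one rule application.
Reading the tree off as a leftmost derivation:
  Step 1: S  =>  A A   (applied S -> A A)
  Step 2: A A  =>  A A A   (applied A -> A A)
  Step 3: A A A  =>  A A A A   (applied A -> A A)
  Step 4: A A A A  =>  A A A A A   (applied A -> A A)
  Step 5: A A A A A  =>  A A A A A A   (applied A -> A A)
  Step 6: A A A A A A  =>  A A A A A A A   (applied A -> A A)
  Step 7: A A A A A A A  =>  a A A A A A A   (applied A -> a)
  Step 8: a A A A A A A  =>  a a A A A A A   (applied A -> a)
  Step 9: a a A A A A A  =>  a a A A A A A A   (applied A -> A A)
  Step 10: a a A A A A A A  =>  a a a A A A A A   (applied A -> a)
  Step 11: a a a A A A A A  =>  a a a a A A A A   (applied A -> a)
  Step 12: a a a a A A A A  =>  a a a a a A A A   (applied A -> a)
  Step 13: a a a a a A A A  =>  a a a a a A A A A   (applied A -> A A)
  Step 14: a a a a a A A A A  =>  a a a a a A A A A A   (applied A -> A A)
  Step 15: a a a a a A A A A A  =>  a a a a a a A A A A   (applied A -> a)
  Step 16: a a a a a a A A A A  =>  a a a a a a A A A A A   (applied A -> A A)
  Step 17: a a a a a a A A A A A  =>  a a a a a a a A A A A   (applied A -> a)
  Step 18: a a a a a a a A A A A  =>  a a a a a a a a A A A   (applied A -> a)
  Step 19: a a a a a a a a A A A  =>  a a a a a a a a A A A A   (applied A -> A A)
  Step 20: a a a a a a a a A A A A  =>  a a a a a a a a a A A A   (applied A -> a)
  Step 21: a a a a a a a a a A A A  =>  a a a a a a a a a A A A A   (applied A -> A A)
  Step 22: a a a a a a a a a A A A A  =>  a a a a a a a a a a A A A   (applied A -> a)
  Step 23: a a a a a a a a a a A A A  =>  a a a a a a a a a a a A A   (applied A -> a)
  Step 24: a a a a a a a a a a a A A  =>  a a a a a a a a a a a a A   (applied A -> a)
  Step 25: a a a a a a a a a a a a A  =>  a a a a a a a a a a a a A A   (applied A -> A A)
  Step 26: a a a a a a a a a a a a A A  =>  a a a a a a a a a a a a a A   (applied A -> a)
  Step 27: a a a a a a a a a a a a a A  =>  a a a a a a a a a a a a a A A   (applied A -> A A)
  Step 28: a a a a a a a a a a a a a A A  =>  a a a a a a a a a a a a a a A   (applied A -> a)
  Step 29: a a a a a a a a a a a a a a A  =>  a a a a a a a a a a a a a a A A   (applied A -> A A)
  Step 30: a a a a a a a a a a a a a a A A  =>  a a a a a a a a a a a a a a a A   (applied A -> a)
  Step 31: a a a a a a a a a a a a a a a A  =>  a a a a a a a a a a a a a a a A A   (applied A -> A A)
  Step 32: a a a a a a a a a a a a a a a A A  =>  a a a a a a a a a a a a a a a A A A   (applied A -> A A)
  Step 33: a a a a a a a a a a a a a a a A A A  =>  a a a a a a a a a a a a a a a a A A   (applied A -> a)
  Step 34: a a a a a a a a a a a a a a a a A A  =>  a a a a a a a a a a a a a a a a a A   (applied A -> a)
  Step 35: a a a a a a a a a a a a a a a a a A  =>  a a a a a a a a a a a a a a a a a a   (applied A -> a)
Final yield: a a a a a a a a a a a a a a a a a a
Total rewrite steps: 35

35


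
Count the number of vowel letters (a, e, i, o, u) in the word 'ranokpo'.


Scanning each character of 'ranokpo':
  Position 1: 'r' -> consonant (running count: 0)
  Position 2: 'a' -> vowel (running count: 1)
  Position 3: 'n' -> consonant (running count: 1)
  Position 4: 'o' -> vowel (running count: 2)
  Position 5: 'k' -> consonant (running count: 2)
  Position 6: 'p' -> consonant (running count: 2)
  Position 7: 'o' -> vowel (running count: 3)
Total vowels: 3

3


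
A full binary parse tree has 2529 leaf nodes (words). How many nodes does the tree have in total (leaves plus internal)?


Leaf nodes (terminals): 2529
Internal nodes = n - 1 = 2529 - 1 = 2528
Total = leaves + internal = 2529 + 2528 = 5057

5057


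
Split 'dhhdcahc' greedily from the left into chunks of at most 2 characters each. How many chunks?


'dhhdcahc' has 8 characters.
Chunking with max size 2:
  Chunk 1: 'dh' (positions 0-1)
  Chunk 2: 'hd' (positions 2-3)
  Chunk 3: 'ca' (positions 4-5)
  Chunk 4: 'hc' (positions 6-7)
Total chunks: ceil(8 / 2) = 4

4


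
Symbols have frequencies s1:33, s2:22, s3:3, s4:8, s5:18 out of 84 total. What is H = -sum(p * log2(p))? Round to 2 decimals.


Computing entropy H = -sum(p_i * log2(p_i)):
  s1: p = 33/84 = 0.3929, -p*log2(p) = 0.5295
  s2: p = 22/84 = 0.2619, -p*log2(p) = 0.5062
  s3: p = 3/84 = 0.0357, -p*log2(p) = 0.1717
  s4: p = 8/84 = 0.0952, -p*log2(p) = 0.3231
  s5: p = 18/84 = 0.2143, -p*log2(p) = 0.4762
H = sum of terms = 2.0067
Rounded to 2 decimals: 2.01

2.01


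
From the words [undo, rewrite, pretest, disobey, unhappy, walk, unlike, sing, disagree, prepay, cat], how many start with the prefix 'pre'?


Checking each word for prefix 'pre':
  'undo' -> no (count: 0)
  'rewrite' -> no (count: 0)
  'pretest' -> YES, starts with 'pre' (count: 1)
  'disobey' -> no (count: 1)
  'unhappy' -> no (count: 1)
  'walk' -> no (count: 1)
  'unlike' -> no (count: 1)
  'sing' -> no (count: 1)
  'disagree' -> no (count: 1)
  'prepay' -> YES, starts with 'pre' (count: 2)
  'cat' -> no (count: 2)
Total with prefix 'pre': 2

2


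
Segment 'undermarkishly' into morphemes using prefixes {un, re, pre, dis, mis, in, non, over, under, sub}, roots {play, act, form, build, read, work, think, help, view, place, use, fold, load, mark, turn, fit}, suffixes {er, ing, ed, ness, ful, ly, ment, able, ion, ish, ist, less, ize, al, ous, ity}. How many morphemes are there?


Segmenting 'undermarkishly' against the inventory:
  'under' -> prefix (morpheme 1)
  'mark' -> root (morpheme 2)
  'ish' -> suffix (morpheme 3)
  'ly' -> suffix (morpheme 4)
Total morphemes: 4

4


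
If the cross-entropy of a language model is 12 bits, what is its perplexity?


Perplexity formula: PP = 2^H
H = 12
PP = 2^12
PP = 2^12 = 4096

4096


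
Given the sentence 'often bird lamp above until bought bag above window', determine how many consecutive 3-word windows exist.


Word trigrams from [9] words:
  Trigram 1: (often bird lamp)
  Trigram 2: (bird lamp above)
  Trigram 3: (lamp above until)
  Trigram 4: (above until bought)
  Trigram 5: (until bought bag)
  Trigram 6: (bought bag above)
  Trigram 7: (bag above window)
Total word trigrams: 9 - 2 = 7

7


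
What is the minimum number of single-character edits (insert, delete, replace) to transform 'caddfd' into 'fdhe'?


Building DP table for s1='caddfd' (len 6) and s2='fdhe' (len 4):
       f  d  h  e
    0  1  2  3  4
  c 1  1  2  3  4
  a 2  2  2  3  4
  d 3  3  2  3  4
  d 4  4  3  3  4
  f 5  4  4  4  4
  d 6  5  4  5  5
Edit distance = dp[6][4] = 5

5


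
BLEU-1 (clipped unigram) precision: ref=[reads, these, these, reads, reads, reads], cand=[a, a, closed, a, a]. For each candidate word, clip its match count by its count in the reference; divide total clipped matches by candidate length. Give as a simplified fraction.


Reference word counts: {'reads': 4, 'these': 2}
Checking each candidate word (with clipping):
  'a' -> not in reference -> no match (matches: 0)
  'a' -> not in reference -> no match (matches: 0)
  'closed' -> not in reference -> no match (matches: 0)
  'a' -> not in reference -> no match (matches: 0)
  'a' -> not in reference -> no match (matches: 0)
Clipped matches: 0, Candidate length: 5
Precision = 0/5 = 0

0


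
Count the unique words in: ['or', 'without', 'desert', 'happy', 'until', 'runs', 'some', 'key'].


Listing all tokens and tracking unique types:
  Token 1: 'or' -> NEW (unique so far: 1)
  Token 2: 'without' -> NEW (unique so far: 2)
  Token 3: 'desert' -> NEW (unique so far: 3)
  Token 4: 'happy' -> NEW (unique so far: 4)
  Token 5: 'until' -> NEW (unique so far: 5)
  Token 6: 'runs' -> NEW (unique so far: 6)
  Token 7: 'some' -> NEW (unique so far: 7)
  Token 8: 'key' -> NEW (unique so far: 8)
Unique types: ('desert', 'happy', 'key', 'or', 'runs', 'some', 'until', 'without')
Vocabulary size: 8

8


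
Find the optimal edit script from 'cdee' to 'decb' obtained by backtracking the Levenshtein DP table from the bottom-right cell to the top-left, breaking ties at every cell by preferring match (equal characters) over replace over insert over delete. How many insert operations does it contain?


Edit distance = 3. Backtracking from cell (4, 4) with preference match > replace > insert > delete,
then listing the resulting alignment 'cdee' -> 'decb' left to right:
  Step 1: delete 'c'
  Step 2: keep 'd'
  Step 3: keep 'e'
  Step 4: insert 'c' [insertion #1]
  Step 5: replace e->b
Total insertions: 1

1


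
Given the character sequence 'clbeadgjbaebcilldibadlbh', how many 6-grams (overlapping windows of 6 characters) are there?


String 'clbeadgjbaebcilldibadlbh' has length L = 24.
Number of overlapping n-grams = L - n + 1
Substituting: 24 - 6 + 1 = 19

19


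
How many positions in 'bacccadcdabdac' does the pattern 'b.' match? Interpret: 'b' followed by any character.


Pattern: b. means 'b' followed by any character.
Scanning 'bacccadcdabdac' position-by-position:
  Pos 0: window 'ba' -> MATCH
  Pos 1: window 'ac' -> no
  Pos 2: window 'cc' -> no
  Pos 3: window 'cc' -> no
  Pos 4: window 'ca' -> no
  Pos 5: window 'ad' -> no
  Pos 6: window 'dc' -> no
  Pos 7: window 'cd' -> no
  Pos 8: window 'da' -> no
  Pos 9: window 'ab' -> no
  Pos 10: window 'bd' -> MATCH
  Pos 11: window 'da' -> no
  Pos 12: window 'ac' -> no
  Pos 13: window 'c' -> no
Total matches: 2

2
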